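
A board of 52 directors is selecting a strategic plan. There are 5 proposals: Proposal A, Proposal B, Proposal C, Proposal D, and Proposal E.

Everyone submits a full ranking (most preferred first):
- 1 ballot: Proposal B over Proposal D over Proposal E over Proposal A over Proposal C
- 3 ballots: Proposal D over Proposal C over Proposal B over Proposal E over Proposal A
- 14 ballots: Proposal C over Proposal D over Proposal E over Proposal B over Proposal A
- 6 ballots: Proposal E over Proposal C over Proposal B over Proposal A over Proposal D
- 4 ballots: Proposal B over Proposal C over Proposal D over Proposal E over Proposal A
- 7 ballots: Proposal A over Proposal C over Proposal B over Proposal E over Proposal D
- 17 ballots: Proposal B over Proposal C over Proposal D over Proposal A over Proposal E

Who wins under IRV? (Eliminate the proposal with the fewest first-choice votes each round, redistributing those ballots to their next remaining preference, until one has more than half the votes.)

Proposal C

Round 1: Proposal A 7, Proposal B 22, Proposal C 14, Proposal D 3, Proposal E 6. Proposal D eliminated.
Round 2: Proposal A 7, Proposal B 22, Proposal C 17, Proposal E 6. Proposal E eliminated.
Round 3: Proposal A 7, Proposal B 22, Proposal C 23. Proposal A eliminated.
Round 4: Proposal B 22, Proposal C 30. Proposal C has a majority (≥27).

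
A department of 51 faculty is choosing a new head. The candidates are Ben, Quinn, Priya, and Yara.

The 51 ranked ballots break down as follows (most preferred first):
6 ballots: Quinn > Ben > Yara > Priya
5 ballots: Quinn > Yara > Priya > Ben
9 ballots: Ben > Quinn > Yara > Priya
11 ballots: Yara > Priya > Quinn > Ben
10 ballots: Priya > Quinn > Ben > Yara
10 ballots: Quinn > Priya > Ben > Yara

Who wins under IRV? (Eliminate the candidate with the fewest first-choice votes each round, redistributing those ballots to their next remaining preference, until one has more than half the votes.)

Quinn

Round 1: Ben 9, Quinn 21, Priya 10, Yara 11. Ben eliminated.
Round 2: Quinn 30, Priya 10, Yara 11. Quinn has a majority (≥26).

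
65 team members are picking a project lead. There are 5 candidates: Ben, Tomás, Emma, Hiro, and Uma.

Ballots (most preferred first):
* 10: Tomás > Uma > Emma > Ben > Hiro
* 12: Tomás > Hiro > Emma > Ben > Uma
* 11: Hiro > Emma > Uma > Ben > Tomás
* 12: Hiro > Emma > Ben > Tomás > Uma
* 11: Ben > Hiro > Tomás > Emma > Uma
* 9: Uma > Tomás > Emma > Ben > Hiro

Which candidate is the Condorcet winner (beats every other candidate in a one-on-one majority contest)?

Hiro vs Ben: 35–30
Hiro vs Tomás: 34–31
Hiro vs Emma: 46–19
Hiro vs Uma: 46–19
Hiro beats every other candidate.

Hiro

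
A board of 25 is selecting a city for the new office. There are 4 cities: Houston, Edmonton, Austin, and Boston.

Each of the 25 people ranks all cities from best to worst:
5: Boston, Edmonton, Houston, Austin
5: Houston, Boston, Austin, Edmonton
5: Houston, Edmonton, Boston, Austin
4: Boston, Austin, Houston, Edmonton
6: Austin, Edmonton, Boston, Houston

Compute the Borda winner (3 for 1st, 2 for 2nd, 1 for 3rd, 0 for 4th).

Houston: 5×1 + 5×3 + 5×3 + 4×1 + 6×0 = 39
Edmonton: 5×2 + 5×0 + 5×2 + 4×0 + 6×2 = 32
Austin: 5×0 + 5×1 + 5×0 + 4×2 + 6×3 = 31
Boston: 5×3 + 5×2 + 5×1 + 4×3 + 6×1 = 48

Boston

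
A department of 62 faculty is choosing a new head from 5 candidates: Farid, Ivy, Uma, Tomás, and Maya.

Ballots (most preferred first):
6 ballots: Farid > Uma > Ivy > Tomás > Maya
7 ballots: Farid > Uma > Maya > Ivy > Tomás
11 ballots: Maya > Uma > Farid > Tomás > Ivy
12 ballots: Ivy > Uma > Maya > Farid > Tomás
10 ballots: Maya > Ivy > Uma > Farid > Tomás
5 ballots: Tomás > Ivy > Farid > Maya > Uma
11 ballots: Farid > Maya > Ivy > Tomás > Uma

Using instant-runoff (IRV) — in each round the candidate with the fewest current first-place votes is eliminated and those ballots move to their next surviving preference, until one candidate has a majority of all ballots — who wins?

Round 1: Farid 24, Ivy 12, Uma 0, Tomás 5, Maya 21. Uma eliminated.
Round 2: Farid 24, Ivy 12, Tomás 5, Maya 21. Tomás eliminated.
Round 3: Farid 24, Ivy 17, Maya 21. Ivy eliminated.
Round 4: Farid 29, Maya 33. Maya has a majority (≥32).

Maya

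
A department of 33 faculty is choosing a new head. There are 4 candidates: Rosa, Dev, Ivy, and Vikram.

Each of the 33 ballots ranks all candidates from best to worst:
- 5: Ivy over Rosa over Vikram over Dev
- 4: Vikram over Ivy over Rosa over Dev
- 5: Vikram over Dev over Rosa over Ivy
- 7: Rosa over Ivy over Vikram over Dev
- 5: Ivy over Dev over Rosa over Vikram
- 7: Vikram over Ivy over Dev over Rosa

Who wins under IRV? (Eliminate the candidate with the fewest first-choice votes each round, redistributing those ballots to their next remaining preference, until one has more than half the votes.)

Round 1: Rosa 7, Dev 0, Ivy 10, Vikram 16. Dev eliminated.
Round 2: Rosa 7, Ivy 10, Vikram 16. Rosa eliminated.
Round 3: Ivy 17, Vikram 16. Ivy has a majority (≥17).

Ivy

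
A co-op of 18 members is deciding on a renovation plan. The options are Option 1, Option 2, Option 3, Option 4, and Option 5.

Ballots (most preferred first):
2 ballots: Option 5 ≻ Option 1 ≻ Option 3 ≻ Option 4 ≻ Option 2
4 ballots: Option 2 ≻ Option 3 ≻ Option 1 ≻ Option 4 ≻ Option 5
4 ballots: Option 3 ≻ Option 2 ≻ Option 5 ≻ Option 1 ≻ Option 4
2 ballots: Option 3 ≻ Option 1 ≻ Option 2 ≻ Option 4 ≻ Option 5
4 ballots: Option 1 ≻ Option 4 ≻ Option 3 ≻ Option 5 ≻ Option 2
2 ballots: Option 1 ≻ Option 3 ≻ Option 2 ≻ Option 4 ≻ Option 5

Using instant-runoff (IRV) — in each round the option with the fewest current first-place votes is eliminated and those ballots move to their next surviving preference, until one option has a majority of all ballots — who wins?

Round 1: Option 1 6, Option 2 4, Option 3 6, Option 4 0, Option 5 2. Option 4 eliminated.
Round 2: Option 1 6, Option 2 4, Option 3 6, Option 5 2. Option 5 eliminated.
Round 3: Option 1 8, Option 2 4, Option 3 6. Option 2 eliminated.
Round 4: Option 1 8, Option 3 10. Option 3 has a majority (≥10).

Option 3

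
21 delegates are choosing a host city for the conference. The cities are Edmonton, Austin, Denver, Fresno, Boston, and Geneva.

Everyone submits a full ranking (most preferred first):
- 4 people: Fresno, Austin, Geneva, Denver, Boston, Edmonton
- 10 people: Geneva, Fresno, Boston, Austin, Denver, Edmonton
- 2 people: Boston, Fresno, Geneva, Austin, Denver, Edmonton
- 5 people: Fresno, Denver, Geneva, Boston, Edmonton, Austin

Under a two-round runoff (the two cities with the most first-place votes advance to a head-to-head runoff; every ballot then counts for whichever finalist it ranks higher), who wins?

Round 1 first-place votes: Edmonton 0, Austin 0, Denver 0, Fresno 9, Boston 2, Geneva 10. Geneva and Fresno advance.
Runoff: Geneva is ranked above Fresno on 10 ballots, Fresno above Geneva on 11.

Fresno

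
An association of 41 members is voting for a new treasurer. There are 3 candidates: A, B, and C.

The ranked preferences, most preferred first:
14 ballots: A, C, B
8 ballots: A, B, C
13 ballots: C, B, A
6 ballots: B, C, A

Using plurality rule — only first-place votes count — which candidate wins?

A

First-place votes: A 22, B 6, C 13.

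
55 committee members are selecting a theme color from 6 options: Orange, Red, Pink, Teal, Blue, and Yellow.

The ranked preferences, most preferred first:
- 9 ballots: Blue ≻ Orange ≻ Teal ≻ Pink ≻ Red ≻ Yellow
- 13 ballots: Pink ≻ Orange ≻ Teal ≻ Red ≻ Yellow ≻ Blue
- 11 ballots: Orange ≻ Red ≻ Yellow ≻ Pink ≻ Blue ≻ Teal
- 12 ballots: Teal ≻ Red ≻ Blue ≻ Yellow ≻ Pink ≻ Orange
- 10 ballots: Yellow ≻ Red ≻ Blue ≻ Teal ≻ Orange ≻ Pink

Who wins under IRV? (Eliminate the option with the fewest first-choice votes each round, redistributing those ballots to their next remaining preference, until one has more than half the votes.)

Orange

Round 1: Orange 11, Red 0, Pink 13, Teal 12, Blue 9, Yellow 10. Red eliminated.
Round 2: Orange 11, Pink 13, Teal 12, Blue 9, Yellow 10. Blue eliminated.
Round 3: Orange 20, Pink 13, Teal 12, Yellow 10. Yellow eliminated.
Round 4: Orange 20, Pink 13, Teal 22. Pink eliminated.
Round 5: Orange 33, Teal 22. Orange has a majority (≥28).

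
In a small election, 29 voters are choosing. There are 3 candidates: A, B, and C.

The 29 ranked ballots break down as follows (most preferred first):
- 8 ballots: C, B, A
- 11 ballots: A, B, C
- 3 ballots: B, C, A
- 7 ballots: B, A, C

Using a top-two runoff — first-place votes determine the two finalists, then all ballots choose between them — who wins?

Round 1 first-place votes: A 11, B 10, C 8. A and B advance.
Runoff: A is ranked above B on 11 ballots, B above A on 18.

B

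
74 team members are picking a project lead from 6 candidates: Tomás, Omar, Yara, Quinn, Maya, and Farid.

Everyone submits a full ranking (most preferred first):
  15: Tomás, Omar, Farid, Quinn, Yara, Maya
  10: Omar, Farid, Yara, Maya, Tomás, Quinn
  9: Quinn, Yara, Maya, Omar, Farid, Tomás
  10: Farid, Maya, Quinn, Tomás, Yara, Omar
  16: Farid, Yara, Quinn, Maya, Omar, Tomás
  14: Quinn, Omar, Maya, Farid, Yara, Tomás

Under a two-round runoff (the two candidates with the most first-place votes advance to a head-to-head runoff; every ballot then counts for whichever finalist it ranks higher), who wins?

Farid

Round 1 first-place votes: Tomás 15, Omar 10, Yara 0, Quinn 23, Maya 0, Farid 26. Farid and Quinn advance.
Runoff: Farid is ranked above Quinn on 51 ballots, Quinn above Farid on 23.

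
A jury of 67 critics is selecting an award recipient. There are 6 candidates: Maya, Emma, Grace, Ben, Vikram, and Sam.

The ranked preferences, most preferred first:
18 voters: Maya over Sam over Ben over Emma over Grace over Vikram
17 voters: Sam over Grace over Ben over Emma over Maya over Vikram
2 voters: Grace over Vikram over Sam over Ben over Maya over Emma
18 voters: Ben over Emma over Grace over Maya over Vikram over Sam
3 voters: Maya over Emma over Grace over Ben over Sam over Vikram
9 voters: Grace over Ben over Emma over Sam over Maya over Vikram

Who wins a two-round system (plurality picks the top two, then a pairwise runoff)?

Round 1 first-place votes: Maya 21, Emma 0, Grace 11, Ben 18, Vikram 0, Sam 17. Maya and Ben advance.
Runoff: Maya is ranked above Ben on 21 ballots, Ben above Maya on 46.

Ben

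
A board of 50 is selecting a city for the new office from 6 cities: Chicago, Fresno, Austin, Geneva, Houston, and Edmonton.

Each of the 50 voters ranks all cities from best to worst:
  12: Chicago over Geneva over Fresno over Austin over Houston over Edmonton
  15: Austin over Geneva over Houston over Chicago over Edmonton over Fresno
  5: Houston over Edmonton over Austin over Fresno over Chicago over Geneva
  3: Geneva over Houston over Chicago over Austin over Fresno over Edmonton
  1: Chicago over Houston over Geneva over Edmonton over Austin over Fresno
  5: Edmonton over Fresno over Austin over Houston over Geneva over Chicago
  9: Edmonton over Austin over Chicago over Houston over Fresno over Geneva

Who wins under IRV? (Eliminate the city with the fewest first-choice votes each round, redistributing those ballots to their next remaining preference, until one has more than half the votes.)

Chicago

Round 1: Chicago 13, Fresno 0, Austin 15, Geneva 3, Houston 5, Edmonton 14. Fresno eliminated.
Round 2: Chicago 13, Austin 15, Geneva 3, Houston 5, Edmonton 14. Geneva eliminated.
Round 3: Chicago 13, Austin 15, Houston 8, Edmonton 14. Houston eliminated.
Round 4: Chicago 16, Austin 15, Edmonton 19. Austin eliminated.
Round 5: Chicago 31, Edmonton 19. Chicago has a majority (≥26).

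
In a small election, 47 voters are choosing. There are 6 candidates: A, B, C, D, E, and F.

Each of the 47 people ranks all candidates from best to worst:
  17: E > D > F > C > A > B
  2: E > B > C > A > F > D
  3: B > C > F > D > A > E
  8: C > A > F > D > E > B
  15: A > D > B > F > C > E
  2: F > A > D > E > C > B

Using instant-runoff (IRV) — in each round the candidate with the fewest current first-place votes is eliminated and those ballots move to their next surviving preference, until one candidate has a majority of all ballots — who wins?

A

Round 1: A 15, B 3, C 8, D 0, E 19, F 2. D eliminated.
Round 2: A 15, B 3, C 8, E 19, F 2. F eliminated.
Round 3: A 17, B 3, C 8, E 19. B eliminated.
Round 4: A 17, C 11, E 19. C eliminated.
Round 5: A 28, E 19. A has a majority (≥24).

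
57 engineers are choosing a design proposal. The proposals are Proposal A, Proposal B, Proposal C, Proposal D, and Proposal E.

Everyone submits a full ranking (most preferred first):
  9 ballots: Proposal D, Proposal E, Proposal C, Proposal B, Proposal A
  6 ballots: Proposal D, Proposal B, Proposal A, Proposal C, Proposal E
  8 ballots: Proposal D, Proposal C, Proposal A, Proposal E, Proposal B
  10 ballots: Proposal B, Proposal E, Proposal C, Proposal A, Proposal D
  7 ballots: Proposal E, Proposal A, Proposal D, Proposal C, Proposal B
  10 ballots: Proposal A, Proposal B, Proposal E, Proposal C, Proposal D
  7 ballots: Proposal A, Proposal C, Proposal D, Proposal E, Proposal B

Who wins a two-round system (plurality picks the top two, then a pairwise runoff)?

Proposal A

Round 1 first-place votes: Proposal A 17, Proposal B 10, Proposal C 0, Proposal D 23, Proposal E 7. Proposal D and Proposal A advance.
Runoff: Proposal D is ranked above Proposal A on 23 ballots, Proposal A above Proposal D on 34.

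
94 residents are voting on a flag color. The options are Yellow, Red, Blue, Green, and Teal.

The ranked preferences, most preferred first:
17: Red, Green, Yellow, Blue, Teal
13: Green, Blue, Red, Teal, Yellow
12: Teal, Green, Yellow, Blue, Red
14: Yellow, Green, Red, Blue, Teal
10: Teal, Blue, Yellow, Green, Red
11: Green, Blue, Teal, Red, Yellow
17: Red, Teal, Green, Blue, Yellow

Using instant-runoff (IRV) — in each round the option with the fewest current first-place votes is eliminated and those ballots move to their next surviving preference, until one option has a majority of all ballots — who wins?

Round 1: Yellow 14, Red 34, Blue 0, Green 24, Teal 22. Blue eliminated.
Round 2: Yellow 14, Red 34, Green 24, Teal 22. Yellow eliminated.
Round 3: Red 34, Green 38, Teal 22. Teal eliminated.
Round 4: Red 34, Green 60. Green has a majority (≥48).

Green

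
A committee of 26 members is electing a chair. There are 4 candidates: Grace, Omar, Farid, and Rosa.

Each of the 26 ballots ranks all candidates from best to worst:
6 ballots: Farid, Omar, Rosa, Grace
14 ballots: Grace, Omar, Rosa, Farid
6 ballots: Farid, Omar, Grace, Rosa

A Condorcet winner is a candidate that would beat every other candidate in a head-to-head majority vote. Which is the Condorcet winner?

Grace vs Omar: 14–12
Grace vs Farid: 14–12
Grace vs Rosa: 20–6
Grace beats every other candidate.

Grace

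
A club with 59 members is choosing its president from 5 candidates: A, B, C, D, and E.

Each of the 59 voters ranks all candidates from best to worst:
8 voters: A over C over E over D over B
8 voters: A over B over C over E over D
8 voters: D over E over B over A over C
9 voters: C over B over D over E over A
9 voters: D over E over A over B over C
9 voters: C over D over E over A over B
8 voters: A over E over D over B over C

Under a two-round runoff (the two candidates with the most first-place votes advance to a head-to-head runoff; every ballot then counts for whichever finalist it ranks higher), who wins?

Round 1 first-place votes: A 24, B 0, C 18, D 17, E 0. A and C advance.
Runoff: A is ranked above C on 41 ballots, C above A on 18.

A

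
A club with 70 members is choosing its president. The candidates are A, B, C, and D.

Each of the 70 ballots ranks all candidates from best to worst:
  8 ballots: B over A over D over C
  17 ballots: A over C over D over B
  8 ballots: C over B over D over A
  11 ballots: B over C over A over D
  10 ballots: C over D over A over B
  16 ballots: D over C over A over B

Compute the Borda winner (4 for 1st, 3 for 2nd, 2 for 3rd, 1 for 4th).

C

A: 8×3 + 17×4 + 8×1 + 11×2 + 10×2 + 16×2 = 174
B: 8×4 + 17×1 + 8×3 + 11×4 + 10×1 + 16×1 = 143
C: 8×1 + 17×3 + 8×4 + 11×3 + 10×4 + 16×3 = 212
D: 8×2 + 17×2 + 8×2 + 11×1 + 10×3 + 16×4 = 171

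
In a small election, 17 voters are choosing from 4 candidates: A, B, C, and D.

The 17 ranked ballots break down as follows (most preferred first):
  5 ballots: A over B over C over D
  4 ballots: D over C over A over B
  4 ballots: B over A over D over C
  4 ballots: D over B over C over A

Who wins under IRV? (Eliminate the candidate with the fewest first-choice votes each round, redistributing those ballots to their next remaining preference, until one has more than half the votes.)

A

Round 1: A 5, B 4, C 0, D 8. C eliminated.
Round 2: A 5, B 4, D 8. B eliminated.
Round 3: A 9, D 8. A has a majority (≥9).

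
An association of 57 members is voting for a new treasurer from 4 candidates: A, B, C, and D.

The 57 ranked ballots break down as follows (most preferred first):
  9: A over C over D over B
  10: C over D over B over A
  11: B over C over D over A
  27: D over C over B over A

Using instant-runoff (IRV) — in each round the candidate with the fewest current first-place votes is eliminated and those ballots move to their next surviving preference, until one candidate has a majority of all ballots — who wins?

C

Round 1: A 9, B 11, C 10, D 27. A eliminated.
Round 2: B 11, C 19, D 27. B eliminated.
Round 3: C 30, D 27. C has a majority (≥29).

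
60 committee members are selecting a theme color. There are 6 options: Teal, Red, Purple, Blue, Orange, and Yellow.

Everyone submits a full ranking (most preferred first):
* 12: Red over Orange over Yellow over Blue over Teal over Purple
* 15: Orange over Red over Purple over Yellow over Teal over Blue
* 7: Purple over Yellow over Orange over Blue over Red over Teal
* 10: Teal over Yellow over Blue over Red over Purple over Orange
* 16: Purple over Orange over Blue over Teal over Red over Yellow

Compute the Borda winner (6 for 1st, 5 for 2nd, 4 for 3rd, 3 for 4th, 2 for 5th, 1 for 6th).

Teal: 12×2 + 15×2 + 7×1 + 10×6 + 16×3 = 169
Red: 12×6 + 15×5 + 7×2 + 10×3 + 16×2 = 223
Purple: 12×1 + 15×4 + 7×6 + 10×2 + 16×6 = 230
Blue: 12×3 + 15×1 + 7×3 + 10×4 + 16×4 = 176
Orange: 12×5 + 15×6 + 7×4 + 10×1 + 16×5 = 268
Yellow: 12×4 + 15×3 + 7×5 + 10×5 + 16×1 = 194

Orange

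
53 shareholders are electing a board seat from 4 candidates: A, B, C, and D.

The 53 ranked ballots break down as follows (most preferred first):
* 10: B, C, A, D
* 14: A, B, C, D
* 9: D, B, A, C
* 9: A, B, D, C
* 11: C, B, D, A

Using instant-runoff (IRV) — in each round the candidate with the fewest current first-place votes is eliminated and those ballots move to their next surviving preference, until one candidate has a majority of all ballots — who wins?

B

Round 1: A 23, B 10, C 11, D 9. D eliminated.
Round 2: A 23, B 19, C 11. C eliminated.
Round 3: A 23, B 30. B has a majority (≥27).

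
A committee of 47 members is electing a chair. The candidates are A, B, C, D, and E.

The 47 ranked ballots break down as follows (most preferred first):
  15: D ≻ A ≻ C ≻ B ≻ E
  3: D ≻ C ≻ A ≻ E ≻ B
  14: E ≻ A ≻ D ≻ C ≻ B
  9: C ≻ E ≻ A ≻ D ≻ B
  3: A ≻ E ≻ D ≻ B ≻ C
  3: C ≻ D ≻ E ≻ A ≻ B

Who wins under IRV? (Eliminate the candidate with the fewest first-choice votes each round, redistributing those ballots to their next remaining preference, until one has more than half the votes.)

Round 1: A 3, B 0, C 12, D 18, E 14. B eliminated.
Round 2: A 3, C 12, D 18, E 14. A eliminated.
Round 3: C 12, D 18, E 17. C eliminated.
Round 4: D 21, E 26. E has a majority (≥24).

E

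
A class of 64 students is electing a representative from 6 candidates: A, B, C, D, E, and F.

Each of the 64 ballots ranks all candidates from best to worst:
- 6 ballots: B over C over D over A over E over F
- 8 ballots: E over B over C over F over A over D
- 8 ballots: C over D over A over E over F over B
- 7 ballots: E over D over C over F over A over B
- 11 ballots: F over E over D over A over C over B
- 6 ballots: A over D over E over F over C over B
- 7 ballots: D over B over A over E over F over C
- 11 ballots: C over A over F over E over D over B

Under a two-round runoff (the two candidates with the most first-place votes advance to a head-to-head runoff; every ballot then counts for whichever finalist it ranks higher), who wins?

E

Round 1 first-place votes: A 6, B 6, C 19, D 7, E 15, F 11. C and E advance.
Runoff: C is ranked above E on 25 ballots, E above C on 39.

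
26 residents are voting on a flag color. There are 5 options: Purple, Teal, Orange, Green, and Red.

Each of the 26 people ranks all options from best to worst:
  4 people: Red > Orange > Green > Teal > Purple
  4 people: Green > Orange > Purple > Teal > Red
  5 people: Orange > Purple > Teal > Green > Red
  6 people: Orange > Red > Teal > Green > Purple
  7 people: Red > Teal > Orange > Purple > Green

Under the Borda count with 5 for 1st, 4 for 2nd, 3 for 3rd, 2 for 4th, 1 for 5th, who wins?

Orange

Purple: 4×1 + 4×3 + 5×4 + 6×1 + 7×2 = 56
Teal: 4×2 + 4×2 + 5×3 + 6×3 + 7×4 = 77
Orange: 4×4 + 4×4 + 5×5 + 6×5 + 7×3 = 108
Green: 4×3 + 4×5 + 5×2 + 6×2 + 7×1 = 61
Red: 4×5 + 4×1 + 5×1 + 6×4 + 7×5 = 88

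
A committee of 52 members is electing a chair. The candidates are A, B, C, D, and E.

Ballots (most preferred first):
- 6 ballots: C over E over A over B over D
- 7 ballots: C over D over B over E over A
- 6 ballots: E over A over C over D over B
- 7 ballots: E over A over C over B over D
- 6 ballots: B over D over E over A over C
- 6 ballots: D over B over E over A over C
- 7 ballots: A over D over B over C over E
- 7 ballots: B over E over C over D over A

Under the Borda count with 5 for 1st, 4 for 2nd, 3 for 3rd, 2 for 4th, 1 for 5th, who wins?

A: 6×3 + 7×1 + 6×4 + 7×4 + 6×2 + 6×2 + 7×5 + 7×1 = 143
B: 6×2 + 7×3 + 6×1 + 7×2 + 6×5 + 6×4 + 7×3 + 7×5 = 163
C: 6×5 + 7×5 + 6×3 + 7×3 + 6×1 + 6×1 + 7×2 + 7×3 = 151
D: 6×1 + 7×4 + 6×2 + 7×1 + 6×4 + 6×5 + 7×4 + 7×2 = 149
E: 6×4 + 7×2 + 6×5 + 7×5 + 6×3 + 6×3 + 7×1 + 7×4 = 174

E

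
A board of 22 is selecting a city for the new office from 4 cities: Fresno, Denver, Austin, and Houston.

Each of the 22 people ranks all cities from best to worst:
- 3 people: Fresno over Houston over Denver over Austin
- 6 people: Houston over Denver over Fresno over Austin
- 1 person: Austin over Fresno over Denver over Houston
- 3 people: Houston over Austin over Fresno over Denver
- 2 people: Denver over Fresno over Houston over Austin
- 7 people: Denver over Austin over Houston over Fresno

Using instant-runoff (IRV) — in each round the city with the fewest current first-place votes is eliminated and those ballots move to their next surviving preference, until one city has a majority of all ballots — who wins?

Houston

Round 1: Fresno 3, Denver 9, Austin 1, Houston 9. Austin eliminated.
Round 2: Fresno 4, Denver 9, Houston 9. Fresno eliminated.
Round 3: Denver 10, Houston 12. Houston has a majority (≥12).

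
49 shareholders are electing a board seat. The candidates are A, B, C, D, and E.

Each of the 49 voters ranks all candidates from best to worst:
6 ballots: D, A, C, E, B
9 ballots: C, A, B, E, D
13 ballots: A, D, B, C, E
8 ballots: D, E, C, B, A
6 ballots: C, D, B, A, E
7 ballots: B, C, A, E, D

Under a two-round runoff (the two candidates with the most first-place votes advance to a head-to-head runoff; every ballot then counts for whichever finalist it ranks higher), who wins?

Round 1 first-place votes: A 13, B 7, C 15, D 14, E 0. C and D advance.
Runoff: C is ranked above D on 22 ballots, D above C on 27.

D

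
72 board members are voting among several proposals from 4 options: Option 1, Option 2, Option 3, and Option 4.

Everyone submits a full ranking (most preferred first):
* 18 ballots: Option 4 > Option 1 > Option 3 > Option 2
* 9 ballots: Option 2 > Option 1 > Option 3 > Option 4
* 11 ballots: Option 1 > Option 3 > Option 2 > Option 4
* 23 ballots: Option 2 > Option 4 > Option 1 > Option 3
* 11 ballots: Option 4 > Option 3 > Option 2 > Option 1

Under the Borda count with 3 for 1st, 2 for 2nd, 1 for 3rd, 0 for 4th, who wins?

Option 1: 18×2 + 9×2 + 11×3 + 23×1 + 11×0 = 110
Option 2: 18×0 + 9×3 + 11×1 + 23×3 + 11×1 = 118
Option 3: 18×1 + 9×1 + 11×2 + 23×0 + 11×2 = 71
Option 4: 18×3 + 9×0 + 11×0 + 23×2 + 11×3 = 133

Option 4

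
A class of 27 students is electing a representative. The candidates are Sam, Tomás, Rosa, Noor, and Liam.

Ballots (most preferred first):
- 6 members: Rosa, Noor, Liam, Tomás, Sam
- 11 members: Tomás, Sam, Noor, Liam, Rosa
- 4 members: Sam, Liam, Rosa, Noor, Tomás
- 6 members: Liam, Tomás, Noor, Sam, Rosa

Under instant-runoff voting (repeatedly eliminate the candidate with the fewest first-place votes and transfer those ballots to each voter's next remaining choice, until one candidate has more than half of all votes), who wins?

Liam

Round 1: Sam 4, Tomás 11, Rosa 6, Noor 0, Liam 6. Noor eliminated.
Round 2: Sam 4, Tomás 11, Rosa 6, Liam 6. Sam eliminated.
Round 3: Tomás 11, Rosa 6, Liam 10. Rosa eliminated.
Round 4: Tomás 11, Liam 16. Liam has a majority (≥14).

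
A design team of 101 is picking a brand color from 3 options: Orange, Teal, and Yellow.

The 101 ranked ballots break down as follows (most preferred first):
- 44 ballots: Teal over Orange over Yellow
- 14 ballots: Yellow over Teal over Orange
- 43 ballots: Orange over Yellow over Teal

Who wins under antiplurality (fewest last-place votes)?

Orange

Last-place votes: Orange 14, Teal 43, Yellow 44.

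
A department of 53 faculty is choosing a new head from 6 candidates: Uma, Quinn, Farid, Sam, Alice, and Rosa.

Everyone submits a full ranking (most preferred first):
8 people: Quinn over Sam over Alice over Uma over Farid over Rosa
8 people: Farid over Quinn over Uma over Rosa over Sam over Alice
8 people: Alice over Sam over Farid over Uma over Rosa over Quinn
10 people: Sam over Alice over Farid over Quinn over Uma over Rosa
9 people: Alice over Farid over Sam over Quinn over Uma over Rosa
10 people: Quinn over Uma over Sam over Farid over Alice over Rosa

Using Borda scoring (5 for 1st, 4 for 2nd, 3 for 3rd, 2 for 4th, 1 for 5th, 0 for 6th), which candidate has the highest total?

Sam

Uma: 8×2 + 8×3 + 8×2 + 10×1 + 9×1 + 10×4 = 115
Quinn: 8×5 + 8×4 + 8×0 + 10×2 + 9×2 + 10×5 = 160
Farid: 8×1 + 8×5 + 8×3 + 10×3 + 9×4 + 10×2 = 158
Sam: 8×4 + 8×1 + 8×4 + 10×5 + 9×3 + 10×3 = 179
Alice: 8×3 + 8×0 + 8×5 + 10×4 + 9×5 + 10×1 = 159
Rosa: 8×0 + 8×2 + 8×1 + 10×0 + 9×0 + 10×0 = 24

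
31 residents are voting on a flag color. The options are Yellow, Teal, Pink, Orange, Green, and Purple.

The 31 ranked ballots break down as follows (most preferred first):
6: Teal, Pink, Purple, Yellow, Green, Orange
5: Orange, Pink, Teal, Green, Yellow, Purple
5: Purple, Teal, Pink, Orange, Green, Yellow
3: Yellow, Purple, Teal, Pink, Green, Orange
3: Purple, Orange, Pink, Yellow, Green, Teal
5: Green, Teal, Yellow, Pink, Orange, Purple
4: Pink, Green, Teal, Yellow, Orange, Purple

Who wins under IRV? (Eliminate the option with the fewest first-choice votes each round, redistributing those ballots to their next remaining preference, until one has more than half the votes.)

Teal

Round 1: Yellow 3, Teal 6, Pink 4, Orange 5, Green 5, Purple 8. Yellow eliminated.
Round 2: Teal 6, Pink 4, Orange 5, Green 5, Purple 11. Pink eliminated.
Round 3: Teal 6, Orange 5, Green 9, Purple 11. Orange eliminated.
Round 4: Teal 11, Green 9, Purple 11. Green eliminated.
Round 5: Teal 20, Purple 11. Teal has a majority (≥16).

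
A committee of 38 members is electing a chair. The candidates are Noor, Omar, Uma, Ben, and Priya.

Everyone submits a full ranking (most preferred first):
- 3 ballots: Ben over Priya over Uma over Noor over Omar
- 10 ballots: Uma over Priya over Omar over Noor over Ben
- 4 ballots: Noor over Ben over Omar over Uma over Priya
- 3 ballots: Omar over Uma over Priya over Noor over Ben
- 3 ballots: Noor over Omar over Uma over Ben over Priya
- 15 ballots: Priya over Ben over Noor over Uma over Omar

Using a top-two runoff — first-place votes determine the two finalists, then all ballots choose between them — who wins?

Uma

Round 1 first-place votes: Noor 7, Omar 3, Uma 10, Ben 3, Priya 15. Priya and Uma advance.
Runoff: Priya is ranked above Uma on 18 ballots, Uma above Priya on 20.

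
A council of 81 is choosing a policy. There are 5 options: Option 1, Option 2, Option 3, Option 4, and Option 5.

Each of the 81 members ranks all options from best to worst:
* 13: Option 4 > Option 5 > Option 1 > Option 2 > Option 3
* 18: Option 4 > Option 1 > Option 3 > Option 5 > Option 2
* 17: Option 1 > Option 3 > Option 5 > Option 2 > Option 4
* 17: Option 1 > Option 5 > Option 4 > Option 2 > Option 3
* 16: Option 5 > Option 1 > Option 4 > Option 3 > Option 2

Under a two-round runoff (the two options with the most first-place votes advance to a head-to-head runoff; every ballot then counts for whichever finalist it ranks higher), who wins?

Option 1

Round 1 first-place votes: Option 1 34, Option 2 0, Option 3 0, Option 4 31, Option 5 16. Option 1 and Option 4 advance.
Runoff: Option 1 is ranked above Option 4 on 50 ballots, Option 4 above Option 1 on 31.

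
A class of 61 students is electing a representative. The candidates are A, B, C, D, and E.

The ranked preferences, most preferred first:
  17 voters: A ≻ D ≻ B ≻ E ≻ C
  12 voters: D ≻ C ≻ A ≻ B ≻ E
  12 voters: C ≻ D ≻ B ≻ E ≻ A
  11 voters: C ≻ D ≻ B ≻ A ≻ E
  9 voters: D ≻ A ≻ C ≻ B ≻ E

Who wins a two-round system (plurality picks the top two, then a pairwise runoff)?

D

Round 1 first-place votes: A 17, B 0, C 23, D 21, E 0. C and D advance.
Runoff: C is ranked above D on 23 ballots, D above C on 38.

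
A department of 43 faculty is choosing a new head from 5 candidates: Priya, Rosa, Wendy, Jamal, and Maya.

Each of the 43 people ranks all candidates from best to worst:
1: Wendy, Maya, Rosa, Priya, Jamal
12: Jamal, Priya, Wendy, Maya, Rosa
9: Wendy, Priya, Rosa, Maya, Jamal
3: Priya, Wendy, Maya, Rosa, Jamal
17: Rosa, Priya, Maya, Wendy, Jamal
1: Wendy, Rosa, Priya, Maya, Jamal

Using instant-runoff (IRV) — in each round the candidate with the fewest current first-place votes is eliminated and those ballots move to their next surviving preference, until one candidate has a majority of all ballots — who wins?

Wendy

Round 1: Priya 3, Rosa 17, Wendy 11, Jamal 12, Maya 0. Maya eliminated.
Round 2: Priya 3, Rosa 17, Wendy 11, Jamal 12. Priya eliminated.
Round 3: Rosa 17, Wendy 14, Jamal 12. Jamal eliminated.
Round 4: Rosa 17, Wendy 26. Wendy has a majority (≥22).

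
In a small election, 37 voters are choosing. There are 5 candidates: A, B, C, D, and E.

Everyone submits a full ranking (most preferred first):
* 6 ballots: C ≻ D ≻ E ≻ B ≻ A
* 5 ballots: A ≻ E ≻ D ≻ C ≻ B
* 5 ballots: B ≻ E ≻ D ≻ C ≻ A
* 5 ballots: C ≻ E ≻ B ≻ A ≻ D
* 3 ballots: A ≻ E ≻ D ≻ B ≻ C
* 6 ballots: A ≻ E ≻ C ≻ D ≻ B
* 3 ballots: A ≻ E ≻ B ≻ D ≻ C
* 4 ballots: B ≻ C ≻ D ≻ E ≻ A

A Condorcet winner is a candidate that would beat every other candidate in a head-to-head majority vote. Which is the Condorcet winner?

E

E vs A: 20–17
E vs B: 28–9
E vs C: 22–15
E vs D: 27–10
E beats every other candidate.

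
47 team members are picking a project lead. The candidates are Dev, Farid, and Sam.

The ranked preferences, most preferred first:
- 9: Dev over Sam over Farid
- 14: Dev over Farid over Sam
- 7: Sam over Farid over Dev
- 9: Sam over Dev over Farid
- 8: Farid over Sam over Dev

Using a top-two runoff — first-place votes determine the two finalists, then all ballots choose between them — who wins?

Sam

Round 1 first-place votes: Dev 23, Farid 8, Sam 16. Dev and Sam advance.
Runoff: Dev is ranked above Sam on 23 ballots, Sam above Dev on 24.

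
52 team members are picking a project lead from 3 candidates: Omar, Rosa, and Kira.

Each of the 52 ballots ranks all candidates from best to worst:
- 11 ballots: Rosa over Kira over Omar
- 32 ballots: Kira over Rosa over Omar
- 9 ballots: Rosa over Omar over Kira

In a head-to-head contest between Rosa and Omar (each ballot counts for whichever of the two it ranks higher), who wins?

Rosa

Rosa is ranked above Omar on 52 ballots; Omar above Rosa on 0.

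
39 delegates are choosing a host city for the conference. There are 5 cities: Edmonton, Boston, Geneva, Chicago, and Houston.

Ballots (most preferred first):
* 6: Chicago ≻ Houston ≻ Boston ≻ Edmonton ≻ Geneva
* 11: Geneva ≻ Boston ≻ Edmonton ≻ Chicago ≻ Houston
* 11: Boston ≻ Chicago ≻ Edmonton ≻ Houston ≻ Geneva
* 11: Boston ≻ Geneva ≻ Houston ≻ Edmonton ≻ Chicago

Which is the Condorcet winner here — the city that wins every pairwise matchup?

Boston vs Edmonton: 39–0
Boston vs Geneva: 28–11
Boston vs Chicago: 33–6
Boston vs Houston: 33–6
Boston beats every other city.

Boston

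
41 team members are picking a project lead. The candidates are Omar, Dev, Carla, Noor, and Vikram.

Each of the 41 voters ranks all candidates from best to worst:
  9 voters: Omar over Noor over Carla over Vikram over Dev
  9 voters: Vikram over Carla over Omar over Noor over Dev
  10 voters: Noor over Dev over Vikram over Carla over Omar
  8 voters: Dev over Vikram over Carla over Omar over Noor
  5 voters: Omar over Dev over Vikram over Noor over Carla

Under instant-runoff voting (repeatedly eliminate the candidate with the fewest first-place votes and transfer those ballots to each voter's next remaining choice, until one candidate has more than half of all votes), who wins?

Round 1: Omar 14, Dev 8, Carla 0, Noor 10, Vikram 9. Carla eliminated.
Round 2: Omar 14, Dev 8, Noor 10, Vikram 9. Dev eliminated.
Round 3: Omar 14, Noor 10, Vikram 17. Noor eliminated.
Round 4: Omar 14, Vikram 27. Vikram has a majority (≥21).

Vikram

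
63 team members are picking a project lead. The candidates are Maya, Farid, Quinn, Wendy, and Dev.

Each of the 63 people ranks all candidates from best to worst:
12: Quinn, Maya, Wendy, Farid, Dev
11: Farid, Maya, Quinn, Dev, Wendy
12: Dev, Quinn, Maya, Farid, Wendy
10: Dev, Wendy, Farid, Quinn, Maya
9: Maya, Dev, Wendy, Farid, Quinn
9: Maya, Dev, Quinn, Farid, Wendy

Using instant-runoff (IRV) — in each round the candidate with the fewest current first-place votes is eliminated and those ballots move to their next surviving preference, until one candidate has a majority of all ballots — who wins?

Maya

Round 1: Maya 18, Farid 11, Quinn 12, Wendy 0, Dev 22. Wendy eliminated.
Round 2: Maya 18, Farid 11, Quinn 12, Dev 22. Farid eliminated.
Round 3: Maya 29, Quinn 12, Dev 22. Quinn eliminated.
Round 4: Maya 41, Dev 22. Maya has a majority (≥32).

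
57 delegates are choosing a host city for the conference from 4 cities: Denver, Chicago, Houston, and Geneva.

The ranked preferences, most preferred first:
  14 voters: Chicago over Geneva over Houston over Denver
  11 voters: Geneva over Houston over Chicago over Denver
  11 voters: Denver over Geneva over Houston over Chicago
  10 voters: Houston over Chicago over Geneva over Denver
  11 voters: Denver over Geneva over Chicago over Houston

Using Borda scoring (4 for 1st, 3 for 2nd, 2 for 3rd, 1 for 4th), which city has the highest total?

Denver: 14×1 + 11×1 + 11×4 + 10×1 + 11×4 = 123
Chicago: 14×4 + 11×2 + 11×1 + 10×3 + 11×2 = 141
Houston: 14×2 + 11×3 + 11×2 + 10×4 + 11×1 = 134
Geneva: 14×3 + 11×4 + 11×3 + 10×2 + 11×3 = 172

Geneva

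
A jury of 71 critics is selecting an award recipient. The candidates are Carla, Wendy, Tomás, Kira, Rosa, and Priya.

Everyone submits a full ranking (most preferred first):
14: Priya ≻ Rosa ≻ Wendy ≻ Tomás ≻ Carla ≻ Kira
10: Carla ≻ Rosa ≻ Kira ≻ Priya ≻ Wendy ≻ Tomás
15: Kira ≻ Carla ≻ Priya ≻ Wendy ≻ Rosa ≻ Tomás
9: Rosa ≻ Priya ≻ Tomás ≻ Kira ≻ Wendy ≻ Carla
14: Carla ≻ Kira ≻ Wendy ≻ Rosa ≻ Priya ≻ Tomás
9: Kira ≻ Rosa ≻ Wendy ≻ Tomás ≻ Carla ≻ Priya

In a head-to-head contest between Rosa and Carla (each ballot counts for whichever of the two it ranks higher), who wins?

Rosa is ranked above Carla on 32 ballots; Carla above Rosa on 39.

Carla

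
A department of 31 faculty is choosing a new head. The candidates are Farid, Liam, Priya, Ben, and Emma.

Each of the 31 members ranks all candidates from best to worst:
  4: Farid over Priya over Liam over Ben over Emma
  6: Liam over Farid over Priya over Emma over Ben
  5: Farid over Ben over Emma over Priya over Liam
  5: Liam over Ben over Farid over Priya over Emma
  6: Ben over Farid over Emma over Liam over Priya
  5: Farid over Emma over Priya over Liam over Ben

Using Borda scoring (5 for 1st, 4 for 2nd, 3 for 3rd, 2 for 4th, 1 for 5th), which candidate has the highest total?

Farid: 4×5 + 6×4 + 5×5 + 5×3 + 6×4 + 5×5 = 133
Liam: 4×3 + 6×5 + 5×1 + 5×5 + 6×2 + 5×2 = 94
Priya: 4×4 + 6×3 + 5×2 + 5×2 + 6×1 + 5×3 = 75
Ben: 4×2 + 6×1 + 5×4 + 5×4 + 6×5 + 5×1 = 89
Emma: 4×1 + 6×2 + 5×3 + 5×1 + 6×3 + 5×4 = 74

Farid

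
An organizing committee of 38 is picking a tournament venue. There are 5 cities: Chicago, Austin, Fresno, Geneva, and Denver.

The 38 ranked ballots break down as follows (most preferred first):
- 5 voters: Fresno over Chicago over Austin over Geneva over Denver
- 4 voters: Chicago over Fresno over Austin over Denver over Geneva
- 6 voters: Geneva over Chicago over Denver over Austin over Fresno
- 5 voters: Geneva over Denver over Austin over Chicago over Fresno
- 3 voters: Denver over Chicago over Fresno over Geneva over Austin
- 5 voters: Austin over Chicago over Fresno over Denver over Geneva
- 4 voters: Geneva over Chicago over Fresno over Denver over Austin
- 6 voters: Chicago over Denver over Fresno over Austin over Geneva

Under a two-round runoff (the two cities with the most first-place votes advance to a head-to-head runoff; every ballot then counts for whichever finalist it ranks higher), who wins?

Chicago

Round 1 first-place votes: Chicago 10, Austin 5, Fresno 5, Geneva 15, Denver 3. Geneva and Chicago advance.
Runoff: Geneva is ranked above Chicago on 15 ballots, Chicago above Geneva on 23.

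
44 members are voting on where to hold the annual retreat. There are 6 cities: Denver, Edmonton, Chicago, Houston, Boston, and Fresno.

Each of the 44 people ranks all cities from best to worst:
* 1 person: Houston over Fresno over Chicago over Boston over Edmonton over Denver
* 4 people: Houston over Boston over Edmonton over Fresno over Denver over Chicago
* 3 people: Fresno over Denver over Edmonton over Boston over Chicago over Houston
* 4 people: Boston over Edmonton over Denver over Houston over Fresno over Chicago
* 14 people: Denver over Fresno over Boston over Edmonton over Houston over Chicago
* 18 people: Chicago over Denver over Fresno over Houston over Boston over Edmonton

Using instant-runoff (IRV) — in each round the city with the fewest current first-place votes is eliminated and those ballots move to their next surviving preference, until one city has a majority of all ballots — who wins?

Denver

Round 1: Denver 14, Edmonton 0, Chicago 18, Houston 5, Boston 4, Fresno 3. Edmonton eliminated.
Round 2: Denver 14, Chicago 18, Houston 5, Boston 4, Fresno 3. Fresno eliminated.
Round 3: Denver 17, Chicago 18, Houston 5, Boston 4. Boston eliminated.
Round 4: Denver 21, Chicago 18, Houston 5. Houston eliminated.
Round 5: Denver 25, Chicago 19. Denver has a majority (≥23).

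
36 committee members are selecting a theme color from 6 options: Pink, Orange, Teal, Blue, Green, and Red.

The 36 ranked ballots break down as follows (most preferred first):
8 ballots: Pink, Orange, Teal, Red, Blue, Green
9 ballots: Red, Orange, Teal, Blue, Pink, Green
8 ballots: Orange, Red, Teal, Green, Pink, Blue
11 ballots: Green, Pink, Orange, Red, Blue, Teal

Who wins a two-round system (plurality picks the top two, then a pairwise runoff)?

Round 1 first-place votes: Pink 8, Orange 8, Teal 0, Blue 0, Green 11, Red 9. Green and Red advance.
Runoff: Green is ranked above Red on 11 ballots, Red above Green on 25.

Red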